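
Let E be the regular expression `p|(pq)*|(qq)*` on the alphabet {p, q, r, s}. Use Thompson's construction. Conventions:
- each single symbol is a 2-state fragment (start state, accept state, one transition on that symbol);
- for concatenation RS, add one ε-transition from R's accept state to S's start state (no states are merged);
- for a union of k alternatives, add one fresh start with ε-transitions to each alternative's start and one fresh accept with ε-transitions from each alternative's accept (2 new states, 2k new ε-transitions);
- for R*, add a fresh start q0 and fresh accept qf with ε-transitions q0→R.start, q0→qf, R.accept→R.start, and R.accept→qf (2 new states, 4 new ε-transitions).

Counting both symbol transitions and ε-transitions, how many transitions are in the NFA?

Per subexpression:
Each of the 5 symbol leaves contributes 1 transition (1 symbol, 0 ε).
  pq → 3 transitions (2 symbol, 1 ε)
  (pq)* → 7 transitions (2 symbol, 5 ε)
  qq → 3 transitions (2 symbol, 1 ε)
  (qq)* → 7 transitions (2 symbol, 5 ε)
  p|(pq)*|(qq)* → 21 transitions (5 symbol, 16 ε)

21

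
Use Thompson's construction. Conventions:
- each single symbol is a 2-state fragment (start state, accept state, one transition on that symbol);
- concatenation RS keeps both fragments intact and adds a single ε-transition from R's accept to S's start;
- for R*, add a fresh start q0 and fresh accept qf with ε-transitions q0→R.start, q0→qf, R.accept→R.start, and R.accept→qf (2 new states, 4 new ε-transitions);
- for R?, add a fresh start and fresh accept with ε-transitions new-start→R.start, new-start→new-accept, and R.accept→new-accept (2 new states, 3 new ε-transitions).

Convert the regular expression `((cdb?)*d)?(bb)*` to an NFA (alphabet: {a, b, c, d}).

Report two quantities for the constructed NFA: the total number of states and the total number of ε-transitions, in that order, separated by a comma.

20, 19

Building bottom-up:
Each of the 6 symbol leaves contributes 2 states and 0 ε-transitions.
  b? — 4 states, 3 ε-transitions
  cdb? — 8 states, 5 ε-transitions
  (cdb?)* — 10 states, 9 ε-transitions
  (cdb?)*d — 12 states, 10 ε-transitions
  ((cdb?)*d)? — 14 states, 13 ε-transitions
  bb — 4 states, 1 ε-transition
  (bb)* — 6 states, 5 ε-transitions
  ((cdb?)*d)?(bb)* — 20 states, 19 ε-transitions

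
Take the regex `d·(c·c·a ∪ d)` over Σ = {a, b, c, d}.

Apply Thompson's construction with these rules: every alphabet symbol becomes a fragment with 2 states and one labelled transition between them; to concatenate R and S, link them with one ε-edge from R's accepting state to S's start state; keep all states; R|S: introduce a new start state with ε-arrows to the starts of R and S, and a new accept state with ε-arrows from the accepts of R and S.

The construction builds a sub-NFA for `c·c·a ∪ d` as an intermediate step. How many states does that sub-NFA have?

10

Fragment for `c·c·a ∪ d`:
Each of the 4 symbol leaves contributes a 2-state fragment.
  c·c·a = 6 states
  c·c·a ∪ d = 10 states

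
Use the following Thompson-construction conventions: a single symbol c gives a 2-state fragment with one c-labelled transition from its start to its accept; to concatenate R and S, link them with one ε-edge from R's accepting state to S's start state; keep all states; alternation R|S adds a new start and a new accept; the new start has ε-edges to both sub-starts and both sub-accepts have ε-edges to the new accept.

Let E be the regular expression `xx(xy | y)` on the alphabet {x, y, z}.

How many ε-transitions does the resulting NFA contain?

7

By structural recursion:
Each of the 5 symbol leaves contributes 0 ε-transitions.
  xy → 1 ε-transition
  xy | y → 5 ε-transitions
  xx(xy | y) → 7 ε-transitions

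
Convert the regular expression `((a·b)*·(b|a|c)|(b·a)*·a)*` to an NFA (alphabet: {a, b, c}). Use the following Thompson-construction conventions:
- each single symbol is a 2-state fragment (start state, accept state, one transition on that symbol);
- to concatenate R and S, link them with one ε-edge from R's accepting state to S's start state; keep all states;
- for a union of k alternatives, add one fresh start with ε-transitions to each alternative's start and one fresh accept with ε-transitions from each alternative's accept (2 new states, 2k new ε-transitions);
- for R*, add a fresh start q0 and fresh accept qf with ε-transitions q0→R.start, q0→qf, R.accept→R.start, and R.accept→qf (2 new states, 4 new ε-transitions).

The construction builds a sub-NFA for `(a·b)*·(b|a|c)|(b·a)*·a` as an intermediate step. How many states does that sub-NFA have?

24

Fragment for `(a·b)*·(b|a|c)|(b·a)*·a`:
Each of the 8 symbol leaves contributes a 2-state fragment.
  a·b → 4 states
  (a·b)* → 6 states
  b|a|c → 8 states
  (a·b)*·(b|a|c) → 14 states
  b·a → 4 states
  (b·a)* → 6 states
  (b·a)*·a → 8 states
  (a·b)*·(b|a|c)|(b·a)*·a → 24 states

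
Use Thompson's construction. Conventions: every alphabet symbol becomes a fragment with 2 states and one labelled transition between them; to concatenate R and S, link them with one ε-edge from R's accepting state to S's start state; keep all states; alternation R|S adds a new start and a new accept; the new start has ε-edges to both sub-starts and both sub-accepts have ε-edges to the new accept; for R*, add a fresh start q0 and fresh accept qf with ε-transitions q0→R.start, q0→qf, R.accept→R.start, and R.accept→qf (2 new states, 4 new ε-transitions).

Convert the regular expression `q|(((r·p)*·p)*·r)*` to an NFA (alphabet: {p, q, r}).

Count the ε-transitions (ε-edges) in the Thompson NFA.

19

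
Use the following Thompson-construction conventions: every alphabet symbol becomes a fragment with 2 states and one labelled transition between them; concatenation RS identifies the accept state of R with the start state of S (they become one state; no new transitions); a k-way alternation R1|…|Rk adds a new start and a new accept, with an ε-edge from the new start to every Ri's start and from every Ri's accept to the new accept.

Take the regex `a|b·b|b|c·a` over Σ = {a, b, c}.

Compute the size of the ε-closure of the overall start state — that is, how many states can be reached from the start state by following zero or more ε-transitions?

5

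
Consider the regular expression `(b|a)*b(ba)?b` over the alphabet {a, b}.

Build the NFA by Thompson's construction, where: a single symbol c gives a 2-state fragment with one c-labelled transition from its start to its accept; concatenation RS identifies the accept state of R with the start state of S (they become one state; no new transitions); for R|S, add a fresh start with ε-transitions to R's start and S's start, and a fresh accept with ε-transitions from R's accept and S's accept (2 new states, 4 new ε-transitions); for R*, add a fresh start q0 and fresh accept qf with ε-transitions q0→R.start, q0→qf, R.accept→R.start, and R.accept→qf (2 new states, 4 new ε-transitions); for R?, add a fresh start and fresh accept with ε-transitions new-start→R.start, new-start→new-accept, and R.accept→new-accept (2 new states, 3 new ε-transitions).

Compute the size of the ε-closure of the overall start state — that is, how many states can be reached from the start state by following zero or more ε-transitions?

5

Let C(F) = |ε-closure(F.start)| within fragment F, and note whether F accepts ε. Symbol fragments have C = 1 and do not accept ε. Then:
  b|a — new start ε-reaches every alternative's start; none of them accept ε, so the new accept is not reached: |closure| = 1 + 1 + 1 = 3
  (b|a)* — the star's fresh start ε-reaches both the body's start and the fresh accept: |closure| = 2 + 3 = 5
  ba — |closure| equals the left operand's closure size = 1 (its accept is not ε-reachable, so the closure stops there)
  (ba)? — new start has ε-edges to the inner start and to the new accept, so |closure| = 2 + 1 = 3
  (b|a)*b(ba)?b — |closure| = 5 + (1−1) = 5 (closure spills across the concat boundary because the left factor accepts ε)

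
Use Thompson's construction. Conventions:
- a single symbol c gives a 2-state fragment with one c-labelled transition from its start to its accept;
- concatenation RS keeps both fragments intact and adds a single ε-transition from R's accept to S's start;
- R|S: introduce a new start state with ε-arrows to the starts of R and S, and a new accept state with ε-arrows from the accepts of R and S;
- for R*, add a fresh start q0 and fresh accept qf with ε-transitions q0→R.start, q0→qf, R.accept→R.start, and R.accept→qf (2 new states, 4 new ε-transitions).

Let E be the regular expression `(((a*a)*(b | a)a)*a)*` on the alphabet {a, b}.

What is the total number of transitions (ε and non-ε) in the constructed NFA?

Recursing over subexpressions:
Each of the 6 symbol leaves contributes 1 transition (1 symbol, 0 ε).
  a* — 5 transitions (1 symbol, 4 ε)
  a*a — 7 transitions (2 symbol, 5 ε)
  (a*a)* — 11 transitions (2 symbol, 9 ε)
  b | a — 6 transitions (2 symbol, 4 ε)
  (a*a)*(b | a)a — 20 transitions (5 symbol, 15 ε)
  ((a*a)*(b | a)a)* — 24 transitions (5 symbol, 19 ε)
  ((a*a)*(b | a)a)*a — 26 transitions (6 symbol, 20 ε)
  (((a*a)*(b | a)a)*a)* — 30 transitions (6 symbol, 24 ε)

30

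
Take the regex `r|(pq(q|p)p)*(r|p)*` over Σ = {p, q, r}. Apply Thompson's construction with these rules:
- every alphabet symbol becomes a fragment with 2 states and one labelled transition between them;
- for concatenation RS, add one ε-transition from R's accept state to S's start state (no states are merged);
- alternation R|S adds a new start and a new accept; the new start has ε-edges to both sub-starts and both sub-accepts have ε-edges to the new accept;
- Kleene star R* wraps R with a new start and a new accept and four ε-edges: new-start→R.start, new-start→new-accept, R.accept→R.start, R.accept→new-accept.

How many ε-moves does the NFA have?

Per subexpression:
Each of the 8 symbol leaves contributes 0 ε-transitions.
  q|p → 4 ε-transitions
  pq(q|p)p → 7 ε-transitions
  (pq(q|p)p)* → 11 ε-transitions
  r|p → 4 ε-transitions
  (r|p)* → 8 ε-transitions
  (pq(q|p)p)*(r|p)* → 20 ε-transitions
  r|(pq(q|p)p)*(r|p)* → 24 ε-transitions

24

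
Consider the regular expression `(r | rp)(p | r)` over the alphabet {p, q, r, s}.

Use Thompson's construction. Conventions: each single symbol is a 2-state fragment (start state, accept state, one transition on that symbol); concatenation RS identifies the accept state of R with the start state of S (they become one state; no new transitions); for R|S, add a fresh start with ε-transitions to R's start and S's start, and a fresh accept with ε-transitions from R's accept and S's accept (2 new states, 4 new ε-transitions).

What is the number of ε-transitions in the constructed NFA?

8

Bottom-up over the parse tree:
Each of the 5 symbol leaves contributes 0 ε-transitions.
  rp = 0 ε-transitions
  r | rp = 4 ε-transitions
  p | r = 4 ε-transitions
  (r | rp)(p | r) = 8 ε-transitions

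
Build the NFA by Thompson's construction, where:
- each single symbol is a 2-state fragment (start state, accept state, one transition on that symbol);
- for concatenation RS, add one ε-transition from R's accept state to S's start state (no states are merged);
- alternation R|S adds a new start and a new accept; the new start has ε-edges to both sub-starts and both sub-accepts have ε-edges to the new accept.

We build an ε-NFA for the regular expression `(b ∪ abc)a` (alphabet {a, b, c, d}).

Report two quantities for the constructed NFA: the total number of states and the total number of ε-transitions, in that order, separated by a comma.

12, 7

By structural recursion:
Each of the 5 symbol leaves contributes 2 states and 0 ε-transitions.
  abc : 6 states, 2 ε-transitions
  b ∪ abc : 10 states, 6 ε-transitions
  (b ∪ abc)a : 12 states, 7 ε-transitions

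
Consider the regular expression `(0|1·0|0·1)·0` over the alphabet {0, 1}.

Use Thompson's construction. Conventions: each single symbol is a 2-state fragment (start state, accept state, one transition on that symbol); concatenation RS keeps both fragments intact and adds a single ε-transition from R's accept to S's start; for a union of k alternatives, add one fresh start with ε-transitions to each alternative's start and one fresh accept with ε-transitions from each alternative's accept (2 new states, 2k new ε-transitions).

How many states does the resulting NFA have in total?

Bottom-up over the parse tree:
Each of the 6 symbol leaves contributes a 2-state fragment.
  1·0 → 4 states
  0·1 → 4 states
  0|1·0|0·1 → 12 states
  (0|1·0|0·1)·0 → 14 states

14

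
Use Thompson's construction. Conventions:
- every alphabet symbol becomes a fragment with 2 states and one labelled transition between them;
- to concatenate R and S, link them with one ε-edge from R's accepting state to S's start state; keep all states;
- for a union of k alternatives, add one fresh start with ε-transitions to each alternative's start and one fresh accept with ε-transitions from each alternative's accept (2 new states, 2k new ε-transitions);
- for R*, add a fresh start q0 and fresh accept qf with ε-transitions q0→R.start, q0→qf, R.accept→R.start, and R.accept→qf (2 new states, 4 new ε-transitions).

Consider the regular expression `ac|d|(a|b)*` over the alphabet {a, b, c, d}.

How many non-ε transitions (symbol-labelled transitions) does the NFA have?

5

Building bottom-up:
Each of the 5 symbol leaves contributes exactly 1 symbol transition.
  ac : 2 symbol transitions
  a|b : 2 symbol transitions
  (a|b)* : 2 symbol transitions
  ac|d|(a|b)* : 5 symbol transitions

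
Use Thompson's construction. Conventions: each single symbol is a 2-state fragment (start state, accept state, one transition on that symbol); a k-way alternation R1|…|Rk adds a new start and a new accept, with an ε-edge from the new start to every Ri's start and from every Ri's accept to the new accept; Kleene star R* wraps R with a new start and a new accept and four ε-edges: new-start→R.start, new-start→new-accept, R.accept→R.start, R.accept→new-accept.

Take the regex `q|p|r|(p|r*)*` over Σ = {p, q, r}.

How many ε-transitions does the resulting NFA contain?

Recursing over subexpressions:
Each of the 5 symbol leaves contributes 0 ε-transitions.
  r* — 4 ε-transitions
  p|r* — 8 ε-transitions
  (p|r*)* — 12 ε-transitions
  q|p|r|(p|r*)* — 20 ε-transitions

20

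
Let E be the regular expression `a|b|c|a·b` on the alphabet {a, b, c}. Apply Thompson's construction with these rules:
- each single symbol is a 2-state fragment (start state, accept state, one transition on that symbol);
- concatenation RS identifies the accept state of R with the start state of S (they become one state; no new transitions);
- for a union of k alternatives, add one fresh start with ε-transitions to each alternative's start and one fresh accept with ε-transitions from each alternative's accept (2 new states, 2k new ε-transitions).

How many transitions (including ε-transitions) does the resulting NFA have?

13

Bottom-up over the parse tree:
Each of the 5 symbol leaves contributes 1 transition (1 symbol, 0 ε).
  a·b → 2 transitions (2 symbol, 0 ε)
  a|b|c|a·b → 13 transitions (5 symbol, 8 ε)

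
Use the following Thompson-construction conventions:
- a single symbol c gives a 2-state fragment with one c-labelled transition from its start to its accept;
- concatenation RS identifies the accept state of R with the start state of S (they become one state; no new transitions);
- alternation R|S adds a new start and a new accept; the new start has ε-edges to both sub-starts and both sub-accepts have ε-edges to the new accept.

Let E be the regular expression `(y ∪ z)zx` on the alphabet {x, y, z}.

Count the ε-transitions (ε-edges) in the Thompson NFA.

4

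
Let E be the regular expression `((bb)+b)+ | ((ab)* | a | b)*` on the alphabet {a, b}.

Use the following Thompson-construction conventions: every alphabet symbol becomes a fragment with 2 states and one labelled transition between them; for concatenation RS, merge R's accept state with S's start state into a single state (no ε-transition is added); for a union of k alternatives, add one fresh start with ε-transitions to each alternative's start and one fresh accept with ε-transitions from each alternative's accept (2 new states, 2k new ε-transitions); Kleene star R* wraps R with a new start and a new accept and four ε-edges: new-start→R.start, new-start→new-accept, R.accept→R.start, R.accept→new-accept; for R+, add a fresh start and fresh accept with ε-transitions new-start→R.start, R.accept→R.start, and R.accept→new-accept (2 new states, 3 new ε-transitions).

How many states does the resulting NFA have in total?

23

By structural recursion:
Each of the 7 symbol leaves contributes a 2-state fragment.
  bb → 3 states
  (bb)+ → 5 states
  (bb)+b → 6 states
  ((bb)+b)+ → 8 states
  ab → 3 states
  (ab)* → 5 states
  (ab)* | a | b → 11 states
  ((ab)* | a | b)* → 13 states
  ((bb)+b)+ | ((ab)* | a | b)* → 23 states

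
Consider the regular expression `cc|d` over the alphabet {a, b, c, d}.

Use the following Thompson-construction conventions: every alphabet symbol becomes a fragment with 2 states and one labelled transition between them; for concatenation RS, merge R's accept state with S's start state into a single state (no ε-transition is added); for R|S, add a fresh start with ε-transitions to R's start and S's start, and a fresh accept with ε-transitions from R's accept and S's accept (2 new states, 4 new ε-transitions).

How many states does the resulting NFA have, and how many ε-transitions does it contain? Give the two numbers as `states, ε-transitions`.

Per subexpression:
Each of the 3 symbol leaves contributes 2 states and 0 ε-transitions.
  cc → 3 states, 0 ε-transitions
  cc|d → 7 states, 4 ε-transitions

7, 4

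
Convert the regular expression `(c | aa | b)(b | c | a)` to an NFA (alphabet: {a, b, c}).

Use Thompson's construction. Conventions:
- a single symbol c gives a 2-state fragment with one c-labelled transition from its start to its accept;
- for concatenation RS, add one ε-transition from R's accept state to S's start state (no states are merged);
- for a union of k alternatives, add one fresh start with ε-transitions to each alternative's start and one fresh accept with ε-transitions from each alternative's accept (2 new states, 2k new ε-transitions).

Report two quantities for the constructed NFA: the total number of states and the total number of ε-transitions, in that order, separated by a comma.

Recursing over subexpressions:
Each of the 7 symbol leaves contributes 2 states and 0 ε-transitions.
  aa → 4 states, 1 ε-transition
  c | aa | b → 10 states, 7 ε-transitions
  b | c | a → 8 states, 6 ε-transitions
  (c | aa | b)(b | c | a) → 18 states, 14 ε-transitions

18, 14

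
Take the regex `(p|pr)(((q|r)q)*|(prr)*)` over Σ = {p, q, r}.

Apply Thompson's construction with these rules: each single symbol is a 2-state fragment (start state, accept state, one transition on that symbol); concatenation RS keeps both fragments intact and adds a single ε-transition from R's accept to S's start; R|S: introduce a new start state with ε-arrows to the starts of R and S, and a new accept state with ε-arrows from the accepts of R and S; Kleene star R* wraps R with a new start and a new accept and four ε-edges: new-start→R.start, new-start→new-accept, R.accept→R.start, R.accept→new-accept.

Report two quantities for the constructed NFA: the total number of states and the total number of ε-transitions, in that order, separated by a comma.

28, 25

Recursing over subexpressions:
Each of the 9 symbol leaves contributes 2 states and 0 ε-transitions.
  pr — 4 states, 1 ε-transition
  p|pr — 8 states, 5 ε-transitions
  q|r — 6 states, 4 ε-transitions
  (q|r)q — 8 states, 5 ε-transitions
  ((q|r)q)* — 10 states, 9 ε-transitions
  prr — 6 states, 2 ε-transitions
  (prr)* — 8 states, 6 ε-transitions
  ((q|r)q)*|(prr)* — 20 states, 19 ε-transitions
  (p|pr)(((q|r)q)*|(prr)*) — 28 states, 25 ε-transitions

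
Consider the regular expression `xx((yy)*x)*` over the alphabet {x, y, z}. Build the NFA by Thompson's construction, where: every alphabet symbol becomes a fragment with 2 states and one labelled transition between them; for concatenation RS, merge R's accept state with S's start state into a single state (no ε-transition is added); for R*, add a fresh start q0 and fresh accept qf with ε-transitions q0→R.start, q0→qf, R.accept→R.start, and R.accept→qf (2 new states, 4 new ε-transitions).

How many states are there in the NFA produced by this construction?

Per subexpression:
Each of the 5 symbol leaves contributes a 2-state fragment.
  yy — 3 states
  (yy)* — 5 states
  (yy)*x — 6 states
  ((yy)*x)* — 8 states
  xx((yy)*x)* — 10 states

10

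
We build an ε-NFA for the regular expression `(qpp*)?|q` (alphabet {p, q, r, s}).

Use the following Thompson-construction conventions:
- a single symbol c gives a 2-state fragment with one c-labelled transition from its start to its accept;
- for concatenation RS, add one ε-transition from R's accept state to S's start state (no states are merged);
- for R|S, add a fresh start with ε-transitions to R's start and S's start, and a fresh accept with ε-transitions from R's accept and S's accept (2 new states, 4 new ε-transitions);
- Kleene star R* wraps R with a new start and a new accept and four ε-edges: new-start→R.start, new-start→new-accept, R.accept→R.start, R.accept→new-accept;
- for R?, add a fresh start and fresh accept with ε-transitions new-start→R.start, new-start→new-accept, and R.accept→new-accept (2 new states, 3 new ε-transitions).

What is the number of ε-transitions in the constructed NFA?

13

Per subexpression:
Each of the 4 symbol leaves contributes 0 ε-transitions.
  p* : 4 ε-transitions
  qpp* : 6 ε-transitions
  (qpp*)? : 9 ε-transitions
  (qpp*)?|q : 13 ε-transitions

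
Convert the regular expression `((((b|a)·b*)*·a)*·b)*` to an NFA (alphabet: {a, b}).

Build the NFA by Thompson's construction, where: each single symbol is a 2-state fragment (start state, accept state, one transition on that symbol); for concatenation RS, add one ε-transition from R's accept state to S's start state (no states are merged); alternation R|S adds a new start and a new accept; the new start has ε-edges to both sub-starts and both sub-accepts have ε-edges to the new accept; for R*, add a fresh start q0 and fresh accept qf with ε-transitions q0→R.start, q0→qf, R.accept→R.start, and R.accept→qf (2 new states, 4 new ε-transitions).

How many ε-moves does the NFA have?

23

Building bottom-up:
Each of the 5 symbol leaves contributes 0 ε-transitions.
  b|a — 4 ε-transitions
  b* — 4 ε-transitions
  (b|a)·b* — 9 ε-transitions
  ((b|a)·b*)* — 13 ε-transitions
  ((b|a)·b*)*·a — 14 ε-transitions
  (((b|a)·b*)*·a)* — 18 ε-transitions
  (((b|a)·b*)*·a)*·b — 19 ε-transitions
  ((((b|a)·b*)*·a)*·b)* — 23 ε-transitions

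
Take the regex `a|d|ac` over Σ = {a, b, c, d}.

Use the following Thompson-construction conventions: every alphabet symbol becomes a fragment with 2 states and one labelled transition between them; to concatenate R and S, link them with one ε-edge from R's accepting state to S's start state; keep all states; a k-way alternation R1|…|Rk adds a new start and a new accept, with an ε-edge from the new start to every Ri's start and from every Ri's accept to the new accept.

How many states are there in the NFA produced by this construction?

Building bottom-up:
Each of the 4 symbol leaves contributes a 2-state fragment.
  ac — 4 states
  a|d|ac — 10 states

10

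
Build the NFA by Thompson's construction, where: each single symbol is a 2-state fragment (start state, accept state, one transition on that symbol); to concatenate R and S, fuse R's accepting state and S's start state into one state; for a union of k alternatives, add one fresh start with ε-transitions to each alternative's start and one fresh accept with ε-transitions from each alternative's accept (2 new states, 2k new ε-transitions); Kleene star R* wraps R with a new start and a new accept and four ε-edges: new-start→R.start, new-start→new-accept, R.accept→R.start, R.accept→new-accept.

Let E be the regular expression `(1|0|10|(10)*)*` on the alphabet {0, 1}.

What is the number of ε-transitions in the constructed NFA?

Bottom-up over the parse tree:
Each of the 6 symbol leaves contributes 0 ε-transitions.
  10 = 0 ε-transitions
  10 = 0 ε-transitions
  (10)* = 4 ε-transitions
  1|0|10|(10)* = 12 ε-transitions
  (1|0|10|(10)*)* = 16 ε-transitions

16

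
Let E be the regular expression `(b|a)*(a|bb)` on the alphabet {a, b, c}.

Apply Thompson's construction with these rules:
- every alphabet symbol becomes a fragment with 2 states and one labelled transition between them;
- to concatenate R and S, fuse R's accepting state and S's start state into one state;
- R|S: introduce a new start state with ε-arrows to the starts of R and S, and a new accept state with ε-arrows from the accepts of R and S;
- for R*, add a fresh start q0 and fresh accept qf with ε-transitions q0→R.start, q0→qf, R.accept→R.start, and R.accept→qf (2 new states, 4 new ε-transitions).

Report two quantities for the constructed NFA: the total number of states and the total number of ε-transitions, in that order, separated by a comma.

14, 12

Recursing over subexpressions:
Each of the 5 symbol leaves contributes 2 states and 0 ε-transitions.
  b|a : 6 states, 4 ε-transitions
  (b|a)* : 8 states, 8 ε-transitions
  bb : 3 states, 0 ε-transitions
  a|bb : 7 states, 4 ε-transitions
  (b|a)*(a|bb) : 14 states, 12 ε-transitions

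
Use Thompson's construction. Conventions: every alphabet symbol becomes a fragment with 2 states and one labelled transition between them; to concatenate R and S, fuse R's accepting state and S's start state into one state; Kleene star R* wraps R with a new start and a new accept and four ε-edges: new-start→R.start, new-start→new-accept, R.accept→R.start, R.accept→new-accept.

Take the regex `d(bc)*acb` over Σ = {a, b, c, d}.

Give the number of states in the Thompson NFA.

9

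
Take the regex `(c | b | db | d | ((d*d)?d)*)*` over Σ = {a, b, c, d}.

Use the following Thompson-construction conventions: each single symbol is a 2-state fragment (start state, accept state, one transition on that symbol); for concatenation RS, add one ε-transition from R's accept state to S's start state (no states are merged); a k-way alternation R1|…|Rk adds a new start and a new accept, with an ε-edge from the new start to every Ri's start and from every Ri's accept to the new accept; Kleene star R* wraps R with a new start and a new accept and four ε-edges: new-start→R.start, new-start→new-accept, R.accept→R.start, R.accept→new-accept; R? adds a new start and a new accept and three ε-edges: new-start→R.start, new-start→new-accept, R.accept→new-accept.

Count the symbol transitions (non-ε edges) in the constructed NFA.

8

By structural recursion:
Each of the 8 symbol leaves contributes exactly 1 symbol transition.
  db = 2 symbol transitions
  d* = 1 symbol transition
  d*d = 2 symbol transitions
  (d*d)? = 2 symbol transitions
  (d*d)?d = 3 symbol transitions
  ((d*d)?d)* = 3 symbol transitions
  c | b | db | d | ((d*d)?d)* = 8 symbol transitions
  (c | b | db | d | ((d*d)?d)*)* = 8 symbol transitions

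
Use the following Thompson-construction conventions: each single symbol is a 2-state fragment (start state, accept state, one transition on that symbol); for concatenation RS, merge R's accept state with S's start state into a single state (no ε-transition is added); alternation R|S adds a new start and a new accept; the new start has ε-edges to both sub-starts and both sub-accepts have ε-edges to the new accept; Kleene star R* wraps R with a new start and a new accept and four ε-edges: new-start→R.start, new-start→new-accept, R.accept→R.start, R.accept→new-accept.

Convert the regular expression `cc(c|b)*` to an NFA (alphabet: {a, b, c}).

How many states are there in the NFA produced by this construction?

10

By structural recursion:
Each of the 4 symbol leaves contributes a 2-state fragment.
  c|b = 6 states
  (c|b)* = 8 states
  cc(c|b)* = 10 states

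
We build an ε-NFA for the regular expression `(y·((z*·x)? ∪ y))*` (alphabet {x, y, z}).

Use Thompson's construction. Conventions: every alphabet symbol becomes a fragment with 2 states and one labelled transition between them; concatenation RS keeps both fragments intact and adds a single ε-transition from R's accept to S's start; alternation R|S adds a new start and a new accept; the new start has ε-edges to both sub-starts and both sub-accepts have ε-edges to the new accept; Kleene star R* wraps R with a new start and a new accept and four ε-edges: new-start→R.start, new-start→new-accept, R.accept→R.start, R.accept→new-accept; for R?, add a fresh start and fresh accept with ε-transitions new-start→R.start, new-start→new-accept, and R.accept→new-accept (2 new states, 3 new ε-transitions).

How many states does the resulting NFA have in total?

Building bottom-up:
Each of the 4 symbol leaves contributes a 2-state fragment.
  z* — 4 states
  z*·x — 6 states
  (z*·x)? — 8 states
  (z*·x)? ∪ y — 12 states
  y·((z*·x)? ∪ y) — 14 states
  (y·((z*·x)? ∪ y))* — 16 states

16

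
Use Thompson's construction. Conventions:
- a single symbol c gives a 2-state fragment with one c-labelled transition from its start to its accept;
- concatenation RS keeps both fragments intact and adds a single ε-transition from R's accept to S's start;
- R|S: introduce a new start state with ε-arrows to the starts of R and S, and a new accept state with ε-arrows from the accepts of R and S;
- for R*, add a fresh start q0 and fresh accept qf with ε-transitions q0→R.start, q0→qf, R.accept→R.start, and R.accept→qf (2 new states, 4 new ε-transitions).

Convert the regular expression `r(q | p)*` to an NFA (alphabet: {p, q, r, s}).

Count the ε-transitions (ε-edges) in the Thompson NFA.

9

Recursing over subexpressions:
Each of the 3 symbol leaves contributes 0 ε-transitions.
  q | p — 4 ε-transitions
  (q | p)* — 8 ε-transitions
  r(q | p)* — 9 ε-transitions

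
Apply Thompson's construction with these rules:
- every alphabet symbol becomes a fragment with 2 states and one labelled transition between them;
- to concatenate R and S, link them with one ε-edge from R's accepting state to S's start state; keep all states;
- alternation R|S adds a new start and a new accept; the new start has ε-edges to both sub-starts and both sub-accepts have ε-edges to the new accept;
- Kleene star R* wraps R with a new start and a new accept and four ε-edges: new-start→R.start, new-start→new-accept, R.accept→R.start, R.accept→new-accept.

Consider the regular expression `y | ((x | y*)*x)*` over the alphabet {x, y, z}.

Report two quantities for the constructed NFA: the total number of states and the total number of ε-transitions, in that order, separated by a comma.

18, 21

Building bottom-up:
Each of the 4 symbol leaves contributes 2 states and 0 ε-transitions.
  y* — 4 states, 4 ε-transitions
  x | y* — 8 states, 8 ε-transitions
  (x | y*)* — 10 states, 12 ε-transitions
  (x | y*)*x — 12 states, 13 ε-transitions
  ((x | y*)*x)* — 14 states, 17 ε-transitions
  y | ((x | y*)*x)* — 18 states, 21 ε-transitions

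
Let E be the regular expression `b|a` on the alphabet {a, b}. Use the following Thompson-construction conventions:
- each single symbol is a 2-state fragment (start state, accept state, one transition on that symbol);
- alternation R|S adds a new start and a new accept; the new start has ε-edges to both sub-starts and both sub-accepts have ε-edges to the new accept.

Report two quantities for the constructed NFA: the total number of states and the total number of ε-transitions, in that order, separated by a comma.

6, 4

Per subexpression:
Each of the 2 symbol leaves contributes 2 states and 0 ε-transitions.
  b|a — 6 states, 4 ε-transitions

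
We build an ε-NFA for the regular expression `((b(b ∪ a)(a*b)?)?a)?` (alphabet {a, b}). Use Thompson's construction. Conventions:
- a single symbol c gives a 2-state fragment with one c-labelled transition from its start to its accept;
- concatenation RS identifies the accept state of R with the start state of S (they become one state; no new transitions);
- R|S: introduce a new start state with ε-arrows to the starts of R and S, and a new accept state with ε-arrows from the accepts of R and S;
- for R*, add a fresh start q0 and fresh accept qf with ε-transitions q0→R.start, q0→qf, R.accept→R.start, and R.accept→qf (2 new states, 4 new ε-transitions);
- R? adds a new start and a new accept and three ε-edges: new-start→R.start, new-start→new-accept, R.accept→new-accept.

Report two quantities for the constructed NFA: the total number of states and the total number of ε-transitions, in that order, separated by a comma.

18, 17

Building bottom-up:
Each of the 6 symbol leaves contributes 2 states and 0 ε-transitions.
  b ∪ a — 6 states, 4 ε-transitions
  a* — 4 states, 4 ε-transitions
  a*b — 5 states, 4 ε-transitions
  (a*b)? — 7 states, 7 ε-transitions
  b(b ∪ a)(a*b)? — 13 states, 11 ε-transitions
  (b(b ∪ a)(a*b)?)? — 15 states, 14 ε-transitions
  (b(b ∪ a)(a*b)?)?a — 16 states, 14 ε-transitions
  ((b(b ∪ a)(a*b)?)?a)? — 18 states, 17 ε-transitions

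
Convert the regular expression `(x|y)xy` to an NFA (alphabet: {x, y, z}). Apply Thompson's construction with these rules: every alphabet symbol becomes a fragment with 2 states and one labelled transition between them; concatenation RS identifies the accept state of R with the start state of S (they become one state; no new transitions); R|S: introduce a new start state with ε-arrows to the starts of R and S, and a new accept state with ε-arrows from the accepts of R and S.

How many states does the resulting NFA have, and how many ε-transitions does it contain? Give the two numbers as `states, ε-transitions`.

8, 4

Recursing over subexpressions:
Each of the 4 symbol leaves contributes 2 states and 0 ε-transitions.
  x|y = 6 states, 4 ε-transitions
  (x|y)xy = 8 states, 4 ε-transitions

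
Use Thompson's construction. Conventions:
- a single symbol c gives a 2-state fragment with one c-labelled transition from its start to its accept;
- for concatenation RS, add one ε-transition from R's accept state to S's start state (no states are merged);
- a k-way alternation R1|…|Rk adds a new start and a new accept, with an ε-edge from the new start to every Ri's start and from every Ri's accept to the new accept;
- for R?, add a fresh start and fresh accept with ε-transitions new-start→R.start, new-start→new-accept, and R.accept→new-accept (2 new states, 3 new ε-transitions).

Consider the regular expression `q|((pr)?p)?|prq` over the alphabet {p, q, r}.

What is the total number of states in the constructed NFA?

20

Building bottom-up:
Each of the 7 symbol leaves contributes a 2-state fragment.
  pr : 4 states
  (pr)? : 6 states
  (pr)?p : 8 states
  ((pr)?p)? : 10 states
  prq : 6 states
  q|((pr)?p)?|prq : 20 states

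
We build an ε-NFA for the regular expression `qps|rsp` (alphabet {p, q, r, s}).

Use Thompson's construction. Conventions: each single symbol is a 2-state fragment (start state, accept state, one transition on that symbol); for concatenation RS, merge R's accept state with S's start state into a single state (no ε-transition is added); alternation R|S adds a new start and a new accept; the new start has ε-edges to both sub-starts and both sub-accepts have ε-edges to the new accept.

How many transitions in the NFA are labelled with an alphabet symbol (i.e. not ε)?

Recursing over subexpressions:
Each of the 6 symbol leaves contributes exactly 1 symbol transition.
  qps — 3 symbol transitions
  rsp — 3 symbol transitions
  qps|rsp — 6 symbol transitions

6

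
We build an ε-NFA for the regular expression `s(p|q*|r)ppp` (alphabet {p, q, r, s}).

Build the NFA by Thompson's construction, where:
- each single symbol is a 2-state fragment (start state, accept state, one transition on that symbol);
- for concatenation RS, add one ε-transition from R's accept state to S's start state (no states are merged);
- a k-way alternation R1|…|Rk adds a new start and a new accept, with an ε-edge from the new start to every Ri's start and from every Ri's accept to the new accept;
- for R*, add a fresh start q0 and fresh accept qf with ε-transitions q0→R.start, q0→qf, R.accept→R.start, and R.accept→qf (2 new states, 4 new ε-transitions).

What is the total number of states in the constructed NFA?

18

Recursing over subexpressions:
Each of the 7 symbol leaves contributes a 2-state fragment.
  q* → 4 states
  p|q*|r → 10 states
  s(p|q*|r)ppp → 18 states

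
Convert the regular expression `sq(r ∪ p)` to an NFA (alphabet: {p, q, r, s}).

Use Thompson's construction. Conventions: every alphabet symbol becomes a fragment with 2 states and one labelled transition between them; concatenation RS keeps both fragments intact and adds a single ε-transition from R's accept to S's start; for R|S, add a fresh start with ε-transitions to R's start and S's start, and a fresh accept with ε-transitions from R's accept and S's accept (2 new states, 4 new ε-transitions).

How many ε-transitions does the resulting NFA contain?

6

By structural recursion:
Each of the 4 symbol leaves contributes 0 ε-transitions.
  r ∪ p — 4 ε-transitions
  sq(r ∪ p) — 6 ε-transitions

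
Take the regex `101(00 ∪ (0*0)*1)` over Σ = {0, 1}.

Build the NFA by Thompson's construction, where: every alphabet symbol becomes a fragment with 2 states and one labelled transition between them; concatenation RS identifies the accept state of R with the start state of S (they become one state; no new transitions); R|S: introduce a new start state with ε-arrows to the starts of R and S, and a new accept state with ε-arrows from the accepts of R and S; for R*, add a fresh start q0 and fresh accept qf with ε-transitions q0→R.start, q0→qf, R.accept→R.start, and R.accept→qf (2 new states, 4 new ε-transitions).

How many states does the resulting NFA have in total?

Bottom-up over the parse tree:
Each of the 8 symbol leaves contributes a 2-state fragment.
  00 = 3 states
  0* = 4 states
  0*0 = 5 states
  (0*0)* = 7 states
  (0*0)*1 = 8 states
  00 ∪ (0*0)*1 = 13 states
  101(00 ∪ (0*0)*1) = 16 states

16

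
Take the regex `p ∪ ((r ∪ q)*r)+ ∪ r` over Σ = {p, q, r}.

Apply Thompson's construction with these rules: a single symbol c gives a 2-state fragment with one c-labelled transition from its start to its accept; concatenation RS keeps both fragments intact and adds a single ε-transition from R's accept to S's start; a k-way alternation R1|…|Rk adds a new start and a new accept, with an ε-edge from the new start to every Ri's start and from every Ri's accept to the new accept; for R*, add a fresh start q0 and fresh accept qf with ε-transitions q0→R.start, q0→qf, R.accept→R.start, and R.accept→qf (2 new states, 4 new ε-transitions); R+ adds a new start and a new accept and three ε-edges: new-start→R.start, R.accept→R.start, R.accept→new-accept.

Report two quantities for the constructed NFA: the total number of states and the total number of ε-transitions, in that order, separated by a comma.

Bottom-up over the parse tree:
Each of the 5 symbol leaves contributes 2 states and 0 ε-transitions.
  r ∪ q → 6 states, 4 ε-transitions
  (r ∪ q)* → 8 states, 8 ε-transitions
  (r ∪ q)*r → 10 states, 9 ε-transitions
  ((r ∪ q)*r)+ → 12 states, 12 ε-transitions
  p ∪ ((r ∪ q)*r)+ ∪ r → 18 states, 18 ε-transitions

18, 18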